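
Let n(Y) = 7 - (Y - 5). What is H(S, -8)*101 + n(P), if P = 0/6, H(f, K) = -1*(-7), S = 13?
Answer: 719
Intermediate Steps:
H(f, K) = 7
P = 0 (P = 0*(1/6) = 0)
n(Y) = 12 - Y (n(Y) = 7 - (-5 + Y) = 7 + (5 - Y) = 12 - Y)
H(S, -8)*101 + n(P) = 7*101 + (12 - 1*0) = 707 + (12 + 0) = 707 + 12 = 719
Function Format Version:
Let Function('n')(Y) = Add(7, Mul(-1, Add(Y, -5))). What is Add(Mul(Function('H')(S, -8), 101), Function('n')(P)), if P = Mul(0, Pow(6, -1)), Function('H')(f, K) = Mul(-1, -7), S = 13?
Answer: 719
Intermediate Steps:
Function('H')(f, K) = 7
P = 0 (P = Mul(0, Rational(1, 6)) = 0)
Function('n')(Y) = Add(12, Mul(-1, Y)) (Function('n')(Y) = Add(7, Mul(-1, Add(-5, Y))) = Add(7, Add(5, Mul(-1, Y))) = Add(12, Mul(-1, Y)))
Add(Mul(Function('H')(S, -8), 101), Function('n')(P)) = Add(Mul(7, 101), Add(12, Mul(-1, 0))) = Add(707, Add(12, 0)) = Add(707, 12) = 719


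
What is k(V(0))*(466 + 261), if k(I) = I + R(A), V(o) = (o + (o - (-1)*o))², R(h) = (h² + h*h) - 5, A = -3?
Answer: 9451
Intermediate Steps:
R(h) = -5 + 2*h² (R(h) = (h² + h²) - 5 = 2*h² - 5 = -5 + 2*h²)
V(o) = 9*o² (V(o) = (o + (o + o))² = (o + 2*o)² = (3*o)² = 9*o²)
k(I) = 13 + I (k(I) = I + (-5 + 2*(-3)²) = I + (-5 + 2*9) = I + (-5 + 18) = I + 13 = 13 + I)
k(V(0))*(466 + 261) = (13 + 9*0²)*(466 + 261) = (13 + 9*0)*727 = (13 + 0)*727 = 13*727 = 9451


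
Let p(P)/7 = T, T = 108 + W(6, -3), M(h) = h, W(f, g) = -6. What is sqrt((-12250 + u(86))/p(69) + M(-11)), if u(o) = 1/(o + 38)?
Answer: I*sqrt(6130859770)/14756 ≈ 5.3063*I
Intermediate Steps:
u(o) = 1/(38 + o)
T = 102 (T = 108 - 6 = 102)
p(P) = 714 (p(P) = 7*102 = 714)
sqrt((-12250 + u(86))/p(69) + M(-11)) = sqrt((-12250 + 1/(38 + 86))/714 - 11) = sqrt((-12250 + 1/124)*(1/714) - 11) = sqrt(-1518999/124*1/714 - 11) = sqrt(-506333/29512 - 11) = sqrt(-830965/29512) = I*sqrt(6130859770)/14756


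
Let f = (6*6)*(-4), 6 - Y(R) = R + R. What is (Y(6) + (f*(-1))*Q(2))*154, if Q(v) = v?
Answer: 43428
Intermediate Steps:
Y(R) = 6 - 2*R (Y(R) = 6 - (R + R) = 6 - 2*R)
f = -144 (f = 36*(-4) = -144)
(Y(6) + (f*(-1))*Q(2))*154 = ((6 - 2*6) - 144*(-1)*2)*154 = ((6 - 12) + 144*2)*154 = (-6 + 288)*154 = 282*154 = 43428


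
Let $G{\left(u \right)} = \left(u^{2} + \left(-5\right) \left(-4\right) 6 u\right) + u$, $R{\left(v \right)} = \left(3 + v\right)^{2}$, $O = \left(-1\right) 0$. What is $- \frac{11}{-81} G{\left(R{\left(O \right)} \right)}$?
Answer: $\frac{1430}{9} \approx 158.89$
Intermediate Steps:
$O = 0$
$G{\left(u \right)} = u^{2} + 121 u$ ($G{\left(u \right)} = \left(u^{2} + 20 \cdot 6 u\right) + u = \left(u^{2} + 120 u\right) + u = u^{2} + 121 u$)
$- \frac{11}{-81} G{\left(R{\left(O \right)} \right)} = - \frac{11}{-81} \left(3 + 0\right)^{2} \left(121 + \left(3 + 0\right)^{2}\right) = \left(-11\right) \left(- \frac{1}{81}\right) 3^{2} \left(121 + 3^{2}\right) = \frac{11 \cdot 9 \left(121 + 9\right)}{81} = \frac{11 \cdot 9 \cdot 130}{81} = \frac{11}{81} \cdot 1170 = \frac{1430}{9}$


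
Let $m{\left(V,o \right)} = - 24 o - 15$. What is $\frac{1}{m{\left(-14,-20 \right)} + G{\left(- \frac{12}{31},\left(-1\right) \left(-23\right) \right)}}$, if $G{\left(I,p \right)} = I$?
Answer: $\frac{31}{14403} \approx 0.0021523$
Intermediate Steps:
$m{\left(V,o \right)} = -15 - 24 o$
$\frac{1}{m{\left(-14,-20 \right)} + G{\left(- \frac{12}{31},\left(-1\right) \left(-23\right) \right)}} = \frac{1}{\left(-15 - -480\right) - \frac{12}{31}} = \frac{1}{\left(-15 + 480\right) - \frac{12}{31}} = \frac{1}{465 - \frac{12}{31}} = \frac{1}{\frac{14403}{31}} = \frac{31}{14403}$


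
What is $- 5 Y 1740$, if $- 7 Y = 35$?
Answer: $43500$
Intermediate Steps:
$Y = -5$ ($Y = \left(- \frac{1}{7}\right) 35 = -5$)
$- 5 Y 1740 = \left(-5\right) \left(-5\right) 1740 = 25 \cdot 1740 = 43500$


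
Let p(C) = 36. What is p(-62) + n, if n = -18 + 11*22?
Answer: 260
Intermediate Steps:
n = 224 (n = -18 + 242 = 224)
p(-62) + n = 36 + 224 = 260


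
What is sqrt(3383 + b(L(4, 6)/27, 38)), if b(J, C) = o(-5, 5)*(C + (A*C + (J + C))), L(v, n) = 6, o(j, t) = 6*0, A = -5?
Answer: sqrt(3383) ≈ 58.164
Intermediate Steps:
o(j, t) = 0
b(J, C) = 0 (b(J, C) = 0*(C + (-5*C + (J + C))) = 0*(C + (-5*C + (C + J))) = 0*(C + (J - 4*C)) = 0*(J - 3*C) = 0)
sqrt(3383 + b(L(4, 6)/27, 38)) = sqrt(3383 + 0) = sqrt(3383)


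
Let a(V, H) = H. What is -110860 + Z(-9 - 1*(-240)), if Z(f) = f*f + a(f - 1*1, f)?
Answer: -57268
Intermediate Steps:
Z(f) = f + f**2 (Z(f) = f*f + f = f**2 + f = f + f**2)
-110860 + Z(-9 - 1*(-240)) = -110860 + (-9 - 1*(-240))*(1 + (-9 - 1*(-240))) = -110860 + (-9 + 240)*(1 + (-9 + 240)) = -110860 + 231*(1 + 231) = -110860 + 231*232 = -110860 + 53592 = -57268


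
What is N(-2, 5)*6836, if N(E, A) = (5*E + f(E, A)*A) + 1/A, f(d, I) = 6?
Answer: 690436/5 ≈ 1.3809e+5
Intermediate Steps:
N(E, A) = 1/A + 5*E + 6*A (N(E, A) = (5*E + 6*A) + 1/A = 1/A + 5*E + 6*A)
N(-2, 5)*6836 = (1/5 + 5*(-2) + 6*5)*6836 = (⅕ - 10 + 30)*6836 = (101/5)*6836 = 690436/5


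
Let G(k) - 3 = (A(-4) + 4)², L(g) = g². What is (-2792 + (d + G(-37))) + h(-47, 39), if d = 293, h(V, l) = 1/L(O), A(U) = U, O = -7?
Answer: -122303/49 ≈ -2496.0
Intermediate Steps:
h(V, l) = 1/49 (h(V, l) = 1/((-7)²) = 1/49)
G(k) = 3 (G(k) = 3 + (-4 + 4)² = 3 + 0² = 3 + 0 = 3)
(-2792 + (d + G(-37))) + h(-47, 39) = (-2792 + (293 + 3)) + 1/49 = (-2792 + 296) + 1/49 = -2496 + 1/49 = -122303/49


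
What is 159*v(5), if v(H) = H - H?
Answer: 0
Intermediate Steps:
v(H) = 0
159*v(5) = 159*0 = 0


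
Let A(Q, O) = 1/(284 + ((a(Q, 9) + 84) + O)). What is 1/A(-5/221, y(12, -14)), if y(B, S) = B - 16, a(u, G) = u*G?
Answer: 80399/221 ≈ 363.80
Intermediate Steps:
a(u, G) = G*u
y(B, S) = -16 + B
A(Q, O) = 1/(368 + O + 9*Q) (A(Q, O) = 1/(284 + ((9*Q + 84) + O)) = 1/(284 + ((84 + 9*Q) + O)) = 1/(284 + (84 + O + 9*Q)) = 1/(368 + O + 9*Q))
1/A(-5/221, y(12, -14)) = 1/(1/(368 + (-16 + 12) + 9*(-5/221))) = 1/(1/(368 - 4 + 9*(-5*1/221))) = 1/(1/(368 - 4 + 9*(-5/221))) = 1/(1/(368 - 4 - 45/221)) = 1/(1/(80399/221)) = 1/(221/80399) = 80399/221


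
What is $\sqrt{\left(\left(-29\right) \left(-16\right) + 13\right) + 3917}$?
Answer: $13 \sqrt{26} \approx 66.287$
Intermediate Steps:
$\sqrt{\left(\left(-29\right) \left(-16\right) + 13\right) + 3917} = \sqrt{\left(464 + 13\right) + 3917} = \sqrt{477 + 3917} = \sqrt{4394} = 13 \sqrt{26}$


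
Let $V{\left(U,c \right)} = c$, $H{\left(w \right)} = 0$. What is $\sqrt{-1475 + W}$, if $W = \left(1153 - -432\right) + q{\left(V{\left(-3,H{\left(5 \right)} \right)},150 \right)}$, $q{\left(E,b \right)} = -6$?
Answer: $2 \sqrt{26} \approx 10.198$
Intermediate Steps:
$W = 1579$ ($W = \left(1153 - -432\right) - 6 = \left(1153 + 432\right) - 6 = 1585 - 6 = 1579$)
$\sqrt{-1475 + W} = \sqrt{-1475 + 1579} = \sqrt{104} = 2 \sqrt{26}$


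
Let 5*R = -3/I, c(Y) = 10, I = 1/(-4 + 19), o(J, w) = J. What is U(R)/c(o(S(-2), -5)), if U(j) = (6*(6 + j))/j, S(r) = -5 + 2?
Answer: ⅕ ≈ 0.20000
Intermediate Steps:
S(r) = -3
I = 1/15 ≈ 0.066667
R = -9 (R = (-3/1/15)/5 = (-3*15)/5 = (⅕)*(-45) = -9)
U(j) = (36 + 6*j)/j
U(R)/c(o(S(-2), -5)) = (6 + 36/(-9))/10 = (6 + 36*(-⅑))*(⅒) = (6 - 4)*(⅒) = 2*(⅒) = ⅕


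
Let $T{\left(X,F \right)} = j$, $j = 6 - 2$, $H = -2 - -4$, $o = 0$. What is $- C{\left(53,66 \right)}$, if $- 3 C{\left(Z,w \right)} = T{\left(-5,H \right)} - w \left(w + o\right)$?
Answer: $- \frac{4352}{3} \approx -1450.7$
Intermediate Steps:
$H = 2$ ($H = -2 + 4 = 2$)
$j = 4$
$T{\left(X,F \right)} = 4$
$C{\left(Z,w \right)} = - \frac{4}{3} + \frac{w^{2}}{3}$ ($C{\left(Z,w \right)} = - \frac{4 - w \left(w + 0\right)}{3} = - \frac{4 - w w}{3} = - \frac{4 - w^{2}}{3} = - \frac{4}{3} + \frac{w^{2}}{3}$)
$- C{\left(53,66 \right)} = - (- \frac{4}{3} + \frac{66^{2}}{3}) = - (- \frac{4}{3} + \frac{1}{3} \cdot 4356) = - (- \frac{4}{3} + 1452) = \left(-1\right) \frac{4352}{3} = - \frac{4352}{3}$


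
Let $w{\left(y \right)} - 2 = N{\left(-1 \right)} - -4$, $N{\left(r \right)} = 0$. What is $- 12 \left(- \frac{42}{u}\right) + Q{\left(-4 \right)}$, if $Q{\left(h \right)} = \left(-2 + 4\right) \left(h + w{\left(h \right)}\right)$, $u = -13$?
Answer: $- \frac{452}{13} \approx -34.769$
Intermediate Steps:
$w{\left(y \right)} = 6$ ($w{\left(y \right)} = 2 + \left(0 - -4\right) = 2 + \left(0 + 4\right) = 2 + 4 = 6$)
$Q{\left(h \right)} = 12 + 2 h$ ($Q{\left(h \right)} = \left(-2 + 4\right) \left(h + 6\right) = 2 \left(6 + h\right) = 12 + 2 h$)
$- 12 \left(- \frac{42}{u}\right) + Q{\left(-4 \right)} = - 12 \left(- \frac{42}{-13}\right) + \left(12 + 2 \left(-4\right)\right) = - 12 \left(\left(-42\right) \left(- \frac{1}{13}\right)\right) + \left(12 - 8\right) = \left(-12\right) \frac{42}{13} + 4 = - \frac{504}{13} + 4 = - \frac{452}{13}$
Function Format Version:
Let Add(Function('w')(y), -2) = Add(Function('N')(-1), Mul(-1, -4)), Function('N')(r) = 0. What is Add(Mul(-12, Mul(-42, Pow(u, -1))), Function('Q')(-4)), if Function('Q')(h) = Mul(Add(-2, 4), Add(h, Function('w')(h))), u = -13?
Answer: Rational(-452, 13) ≈ -34.769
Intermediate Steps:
Function('w')(y) = 6 (Function('w')(y) = Add(2, Add(0, Mul(-1, -4))) = Add(2, Add(0, 4)) = Add(2, 4) = 6)
Function('Q')(h) = Add(12, Mul(2, h)) (Function('Q')(h) = Mul(Add(-2, 4), Add(h, 6)) = Mul(2, Add(6, h)) = Add(12, Mul(2, h)))
Add(Mul(-12, Mul(-42, Pow(u, -1))), Function('Q')(-4)) = Add(Mul(-12, Mul(-42, Pow(-13, -1))), Add(12, Mul(2, -4))) = Add(Mul(-12, Mul(-42, Rational(-1, 13))), Add(12, -8)) = Add(Mul(-12, Rational(42, 13)), 4) = Add(Rational(-504, 13), 4) = Rational(-452, 13)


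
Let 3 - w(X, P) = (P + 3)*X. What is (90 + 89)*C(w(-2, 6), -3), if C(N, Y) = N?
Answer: 3759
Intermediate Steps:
w(X, P) = 3 - X*(3 + P) (w(X, P) = 3 - (P + 3)*X = 3 - (3 + P)*X = 3 - X*(3 + P))
(90 + 89)*C(w(-2, 6), -3) = (90 + 89)*(3 - 3*(-2) - 1*6*(-2)) = 179*(3 + 6 + 12) = 179*21 = 3759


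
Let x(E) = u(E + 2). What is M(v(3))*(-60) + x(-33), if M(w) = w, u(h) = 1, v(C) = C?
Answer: -179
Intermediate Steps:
x(E) = 1
M(v(3))*(-60) + x(-33) = 3*(-60) + 1 = -180 + 1 = -179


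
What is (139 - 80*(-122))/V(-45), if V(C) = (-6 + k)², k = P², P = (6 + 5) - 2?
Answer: 9899/5625 ≈ 1.7598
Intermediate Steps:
P = 9 (P = 11 - 2 = 9)
k = 81 (k = 9² = 81)
V(C) = 5625 (V(C) = (-6 + 81)² = 75² = 5625)
(139 - 80*(-122))/V(-45) = (139 - 80*(-122))/5625 = (139 + 9760)*(1/5625) = 9899*(1/5625) = 9899/5625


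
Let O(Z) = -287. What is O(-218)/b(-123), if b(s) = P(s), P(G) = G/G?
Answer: -287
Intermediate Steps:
P(G) = 1
b(s) = 1
O(-218)/b(-123) = -287/1 = -287*1 = -287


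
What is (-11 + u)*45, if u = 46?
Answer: 1575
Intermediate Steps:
(-11 + u)*45 = (-11 + 46)*45 = 35*45 = 1575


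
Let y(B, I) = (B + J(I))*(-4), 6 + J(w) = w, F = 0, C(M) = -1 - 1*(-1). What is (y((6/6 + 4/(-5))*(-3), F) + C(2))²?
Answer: 17424/25 ≈ 696.96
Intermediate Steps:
C(M) = 0 (C(M) = -1 + 1 = 0)
J(w) = -6 + w
y(B, I) = 24 - 4*B - 4*I (y(B, I) = (B + (-6 + I))*(-4) = (-6 + B + I)*(-4) = 24 - 4*B - 4*I)
(y((6/6 + 4/(-5))*(-3), F) + C(2))² = ((24 - 4*(6/6 + 4/(-5))*(-3) - 4*0) + 0)² = ((24 - 4*(6*(⅙) + 4*(-⅕))*(-3) + 0) + 0)² = ((24 - 4*(1 - ⅘)*(-3) + 0) + 0)² = ((24 - 4*(-3)/5 + 0) + 0)² = ((24 - 4*(-⅗) + 0) + 0)² = ((24 + 12/5 + 0) + 0)² = (132/5 + 0)² = (132/5)² = 17424/25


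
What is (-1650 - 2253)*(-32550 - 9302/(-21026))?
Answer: 1335581226597/10513 ≈ 1.2704e+8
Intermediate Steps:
(-1650 - 2253)*(-32550 - 9302/(-21026)) = -3903*(-32550 - 9302*(-1/21026)) = -3903*(-32550 + 4651/10513) = -3903*(-342193499/10513) = 1335581226597/10513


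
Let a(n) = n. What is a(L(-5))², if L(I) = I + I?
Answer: 100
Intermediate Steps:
L(I) = 2*I
a(L(-5))² = (2*(-5))² = (-10)² = 100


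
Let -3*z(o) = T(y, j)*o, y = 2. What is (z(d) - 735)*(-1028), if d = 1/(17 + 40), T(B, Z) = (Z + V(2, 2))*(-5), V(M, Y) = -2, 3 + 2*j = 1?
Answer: 43073200/57 ≈ 7.5567e+5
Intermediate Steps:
j = -1 (j = -3/2 + (½)*1 = -3/2 + ½ = -1)
T(B, Z) = 10 - 5*Z (T(B, Z) = (Z - 2)*(-5) = (-2 + Z)*(-5) = 10 - 5*Z)
d = 1/57 ≈ 0.017544
z(o) = -5*o (z(o) = -(10 - 5*(-1))*o/3 = -(10 + 5)*o/3 = -5*o)
(z(d) - 735)*(-1028) = (-5*1/57 - 735)*(-1028) = (-5/57 - 735)*(-1028) = -41900/57*(-1028) = 43073200/57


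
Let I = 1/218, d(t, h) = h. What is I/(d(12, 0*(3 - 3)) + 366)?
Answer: 1/79788 ≈ 1.2533e-5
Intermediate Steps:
I = 1/218 ≈ 0.0045872
I/(d(12, 0*(3 - 3)) + 366) = 1/(218*(0*(3 - 3) + 366)) = 1/(218*(0*0 + 366)) = 1/(218*(0 + 366)) = (1/218)/366 = (1/218)*(1/366) = 1/79788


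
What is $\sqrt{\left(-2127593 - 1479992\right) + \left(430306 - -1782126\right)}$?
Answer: $3 i \sqrt{155017} \approx 1181.2 i$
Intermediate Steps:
$\sqrt{\left(-2127593 - 1479992\right) + \left(430306 - -1782126\right)} = \sqrt{-3607585 + \left(430306 + 1782126\right)} = \sqrt{-3607585 + 2212432} = \sqrt{-1395153} = 3 i \sqrt{155017}$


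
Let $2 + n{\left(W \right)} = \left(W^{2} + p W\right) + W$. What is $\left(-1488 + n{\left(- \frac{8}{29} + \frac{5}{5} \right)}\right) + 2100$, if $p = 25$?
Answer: $\frac{529285}{841} \approx 629.35$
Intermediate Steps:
$n{\left(W \right)} = -2 + W^{2} + 26 W$ ($n{\left(W \right)} = -2 + \left(\left(W^{2} + 25 W\right) + W\right) = -2 + \left(W^{2} + 26 W\right) = -2 + W^{2} + 26 W$)
$\left(-1488 + n{\left(- \frac{8}{29} + \frac{5}{5} \right)}\right) + 2100 = \left(-1488 + \left(-2 + \left(- \frac{8}{29} + \frac{5}{5}\right)^{2} + 26 \left(- \frac{8}{29} + \frac{5}{5}\right)\right)\right) + 2100 = \left(-1488 + \left(-2 + \left(\left(-8\right) \frac{1}{29} + 5 \cdot \frac{1}{5}\right)^{2} + 26 \left(\left(-8\right) \frac{1}{29} + 5 \cdot \frac{1}{5}\right)\right)\right) + 2100 = \left(-1488 + \left(-2 + \left(- \frac{8}{29} + 1\right)^{2} + 26 \left(- \frac{8}{29} + 1\right)\right)\right) + 2100 = \left(-1488 + \left(-2 + \left(\frac{21}{29}\right)^{2} + 26 \cdot \frac{21}{29}\right)\right) + 2100 = \left(-1488 + \left(-2 + \frac{441}{841} + \frac{546}{29}\right)\right) + 2100 = \left(-1488 + \frac{14593}{841}\right) + 2100 = - \frac{1236815}{841} + 2100 = \frac{529285}{841}$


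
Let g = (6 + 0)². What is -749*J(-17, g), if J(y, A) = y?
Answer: 12733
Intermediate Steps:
g = 36 (g = 6² = 36)
-749*J(-17, g) = -749*(-17) = 12733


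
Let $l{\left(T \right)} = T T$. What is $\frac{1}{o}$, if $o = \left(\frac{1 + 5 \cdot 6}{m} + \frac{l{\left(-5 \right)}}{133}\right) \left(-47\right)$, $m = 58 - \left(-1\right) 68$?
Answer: $- \frac{2394}{48833} \approx -0.049024$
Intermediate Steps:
$l{\left(T \right)} = T^{2}$
$m = 126$ ($m = 58 - -68 = 58 + 68 = 126$)
$o = - \frac{48833}{2394}$ ($o = \left(\frac{1 + 5 \cdot 6}{126} + \frac{\left(-5\right)^{2}}{133}\right) \left(-47\right) = \left(\left(1 + 30\right) \frac{1}{126} + 25 \cdot \frac{1}{133}\right) \left(-47\right) = \left(31 \cdot \frac{1}{126} + \frac{25}{133}\right) \left(-47\right) = \left(\frac{31}{126} + \frac{25}{133}\right) \left(-47\right) = \frac{1039}{2394} \left(-47\right) = - \frac{48833}{2394} \approx -20.398$)
$\frac{1}{o} = \frac{1}{- \frac{48833}{2394}} = - \frac{2394}{48833}$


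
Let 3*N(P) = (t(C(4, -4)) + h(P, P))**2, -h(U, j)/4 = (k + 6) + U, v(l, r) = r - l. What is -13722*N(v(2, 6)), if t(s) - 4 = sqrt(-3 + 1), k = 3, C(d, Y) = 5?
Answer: -10529348 + 439104*I*sqrt(2) ≈ -1.0529e+7 + 6.2099e+5*I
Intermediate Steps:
t(s) = 4 + I*sqrt(2) (t(s) = 4 + sqrt(-3 + 1) = 4 + sqrt(-2) = 4 + I*sqrt(2))
h(U, j) = -36 - 4*U (h(U, j) = -4*((3 + 6) + U) = -4*(9 + U) = -36 - 4*U)
N(P) = (-32 - 4*P + I*sqrt(2))**2/3 (N(P) = ((4 + I*sqrt(2)) + (-36 - 4*P))**2/3 = (-32 - 4*P + I*sqrt(2))**2/3)
-13722*N(v(2, 6)) = -4574*(32 + 4*(6 - 1*2) - I*sqrt(2))**2 = -4574*(32 + 4*(6 - 2) - I*sqrt(2))**2 = -4574*(32 + 4*4 - I*sqrt(2))**2 = -4574*(32 + 16 - I*sqrt(2))**2 = -4574*(48 - I*sqrt(2))**2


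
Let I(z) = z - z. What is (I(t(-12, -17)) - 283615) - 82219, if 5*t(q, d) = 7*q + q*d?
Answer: -365834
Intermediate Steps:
t(q, d) = 7*q/5 + d*q/5 (t(q, d) = (7*q + q*d)/5 = (7*q + d*q)/5 = 7*q/5 + d*q/5)
I(z) = 0
(I(t(-12, -17)) - 283615) - 82219 = (0 - 283615) - 82219 = -283615 - 82219 = -365834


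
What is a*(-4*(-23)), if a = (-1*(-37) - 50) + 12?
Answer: -92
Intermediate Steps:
a = -1 (a = (37 - 50) + 12 = -13 + 12 = -1)
a*(-4*(-23)) = -(-4)*(-23) = -1*92 = -92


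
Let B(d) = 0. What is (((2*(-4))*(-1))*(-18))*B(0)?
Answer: 0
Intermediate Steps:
(((2*(-4))*(-1))*(-18))*B(0) = (((2*(-4))*(-1))*(-18))*0 = (-8*(-1)*(-18))*0 = (8*(-18))*0 = -144*0 = 0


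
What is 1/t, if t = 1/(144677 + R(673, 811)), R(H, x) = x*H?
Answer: 690480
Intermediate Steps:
R(H, x) = H*x
t = 1/690480 (t = 1/(144677 + 673*811) = 1/(144677 + 545803) = 1/690480 ≈ 1.4483e-6)
1/t = 1/(1/690480) = 690480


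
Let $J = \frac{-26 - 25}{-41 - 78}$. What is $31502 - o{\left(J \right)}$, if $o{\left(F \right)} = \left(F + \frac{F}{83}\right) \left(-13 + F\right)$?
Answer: $\frac{18305830}{581} \approx 31507.0$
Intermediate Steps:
$J = \frac{3}{7}$ ($J = - \frac{51}{-119} = \left(-51\right) \left(- \frac{1}{119}\right) = \frac{3}{7} \approx 0.42857$)
$o{\left(F \right)} = \frac{84 F \left(-13 + F\right)}{83}$ ($o{\left(F \right)} = \left(F + F \frac{1}{83}\right) \left(-13 + F\right) = \left(F + \frac{F}{83}\right) \left(-13 + F\right) = \frac{84 F}{83} \left(-13 + F\right) = \frac{84 F \left(-13 + F\right)}{83}$)
$31502 - o{\left(J \right)} = 31502 - \frac{84}{83} \cdot \frac{3}{7} \left(-13 + \frac{3}{7}\right) = 31502 - \frac{84}{83} \cdot \frac{3}{7} \left(- \frac{88}{7}\right) = 31502 - - \frac{3168}{581} = 31502 + \frac{3168}{581} = \frac{18305830}{581}$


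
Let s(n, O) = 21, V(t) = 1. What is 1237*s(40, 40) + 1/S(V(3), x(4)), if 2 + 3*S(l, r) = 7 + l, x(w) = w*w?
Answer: 51955/2 ≈ 25978.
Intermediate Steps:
x(w) = w²
S(l, r) = 5/3 + l/3 (S(l, r) = -⅔ + (7 + l)/3 = -⅔ + (7/3 + l/3) = 5/3 + l/3)
1237*s(40, 40) + 1/S(V(3), x(4)) = 1237*21 + 1/(5/3 + (⅓)*1) = 25977 + 1/(5/3 + ⅓) = 25977 + 1/2 = 25977 + ½ = 51955/2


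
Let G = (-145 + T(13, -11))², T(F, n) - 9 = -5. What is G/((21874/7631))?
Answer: 151711911/21874 ≈ 6935.7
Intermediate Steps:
T(F, n) = 4 (T(F, n) = 9 - 5 = 4)
G = 19881 (G = (-145 + 4)² = (-141)² = 19881)
G/((21874/7631)) = 19881/((21874/7631)) = 19881/((21874*(1/7631))) = 19881/(21874/7631) = 19881*(7631/21874) = 151711911/21874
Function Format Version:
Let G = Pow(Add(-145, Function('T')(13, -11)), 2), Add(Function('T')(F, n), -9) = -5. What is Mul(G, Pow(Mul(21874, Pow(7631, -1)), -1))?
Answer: Rational(151711911, 21874) ≈ 6935.7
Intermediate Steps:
Function('T')(F, n) = 4 (Function('T')(F, n) = Add(9, -5) = 4)
G = 19881 (G = Pow(Add(-145, 4), 2) = Pow(-141, 2) = 19881)
Mul(G, Pow(Mul(21874, Pow(7631, -1)), -1)) = Mul(19881, Pow(Mul(21874, Pow(7631, -1)), -1)) = Mul(19881, Pow(Mul(21874, Rational(1, 7631)), -1)) = Mul(19881, Pow(Rational(21874, 7631), -1)) = Mul(19881, Rational(7631, 21874)) = Rational(151711911, 21874)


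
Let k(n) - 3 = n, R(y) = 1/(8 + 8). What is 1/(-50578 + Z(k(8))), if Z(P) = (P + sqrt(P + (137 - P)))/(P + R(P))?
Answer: -792263505/40070315750914 - 708*sqrt(137)/20035157875457 ≈ -1.9772e-5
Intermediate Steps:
R(y) = 1/16
k(n) = 3 + n
Z(P) = (P + sqrt(137))/(1/16 + P) (Z(P) = (P + sqrt(P + (137 - P)))/(P + 1/16) = (P + sqrt(137))/(1/16 + P))
1/(-50578 + Z(k(8))) = 1/(-50578 + 16*((3 + 8) + sqrt(137))/(1 + 16*(3 + 8))) = 1/(-50578 + 16*(11 + sqrt(137))/(1 + 16*11)) = 1/(-50578 + 16*(11 + sqrt(137))/(1 + 176)) = 1/(-50578 + 16*(11 + sqrt(137))/177) = 1/(-50578 + 16*(1/177)*(11 + sqrt(137))) = 1/(-50578 + (176/177 + 16*sqrt(137)/177)) = 1/(-8952130/177 + 16*sqrt(137)/177)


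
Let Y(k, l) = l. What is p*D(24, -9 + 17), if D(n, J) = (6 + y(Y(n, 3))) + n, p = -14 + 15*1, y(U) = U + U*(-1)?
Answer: 30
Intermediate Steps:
y(U) = 0 (y(U) = U - U = 0)
p = 1 (p = -14 + 15 = 1)
D(n, J) = 6 + n (D(n, J) = (6 + 0) + n = 6 + n)
p*D(24, -9 + 17) = 1*(6 + 24) = 1*30 = 30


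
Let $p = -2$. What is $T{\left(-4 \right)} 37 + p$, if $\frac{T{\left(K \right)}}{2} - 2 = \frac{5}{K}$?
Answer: $\frac{107}{2} \approx 53.5$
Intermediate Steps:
$T{\left(K \right)} = 4 + \frac{10}{K}$ ($T{\left(K \right)} = 4 + 2 \frac{5}{K} = 4 + \frac{10}{K}$)
$T{\left(-4 \right)} 37 + p = \left(4 + \frac{10}{-4}\right) 37 - 2 = \left(4 + 10 \left(- \frac{1}{4}\right)\right) 37 - 2 = \left(4 - \frac{5}{2}\right) 37 - 2 = \frac{3}{2} \cdot 37 - 2 = \frac{111}{2} - 2 = \frac{107}{2}$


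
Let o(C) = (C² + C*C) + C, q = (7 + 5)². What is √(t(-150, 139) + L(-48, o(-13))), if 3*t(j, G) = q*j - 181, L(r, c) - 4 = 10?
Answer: I*√65217/3 ≈ 85.125*I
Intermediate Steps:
q = 144 (q = 12² = 144)
o(C) = C + 2*C² (o(C) = (C² + C²) + C = 2*C² + C = C + 2*C²)
L(r, c) = 14 (L(r, c) = 4 + 10 = 14)
t(j, G) = -181/3 + 48*j (t(j, G) = (144*j - 181)/3 = (-181 + 144*j)/3 = -181/3 + 48*j)
√(t(-150, 139) + L(-48, o(-13))) = √((-181/3 + 48*(-150)) + 14) = √((-181/3 - 7200) + 14) = √(-21781/3 + 14) = √(-21739/3) = I*√65217/3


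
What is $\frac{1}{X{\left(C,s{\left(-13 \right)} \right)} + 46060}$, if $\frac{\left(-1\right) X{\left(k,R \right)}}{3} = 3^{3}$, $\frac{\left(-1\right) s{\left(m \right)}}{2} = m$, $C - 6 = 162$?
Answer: $\frac{1}{45979} \approx 2.1749 \cdot 10^{-5}$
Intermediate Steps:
$C = 168$ ($C = 6 + 162 = 168$)
$s{\left(m \right)} = - 2 m$
$X{\left(k,R \right)} = -81$ ($X{\left(k,R \right)} = - 3 \cdot 3^{3} = \left(-3\right) 27 = -81$)
$\frac{1}{X{\left(C,s{\left(-13 \right)} \right)} + 46060} = \frac{1}{-81 + 46060} = \frac{1}{45979}$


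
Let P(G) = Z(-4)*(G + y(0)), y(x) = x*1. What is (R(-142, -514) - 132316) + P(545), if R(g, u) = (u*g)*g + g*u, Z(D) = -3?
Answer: -10425259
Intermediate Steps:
y(x) = x
R(g, u) = g*u + u*g**2 (R(g, u) = (g*u)*g + g*u = u*g**2 + g*u = g*u + u*g**2)
P(G) = -3*G (P(G) = -3*(G + 0) = -3*G)
(R(-142, -514) - 132316) + P(545) = (-142*(-514)*(1 - 142) - 132316) - 3*545 = (-142*(-514)*(-141) - 132316) - 1635 = (-10291308 - 132316) - 1635 = -10423624 - 1635 = -10425259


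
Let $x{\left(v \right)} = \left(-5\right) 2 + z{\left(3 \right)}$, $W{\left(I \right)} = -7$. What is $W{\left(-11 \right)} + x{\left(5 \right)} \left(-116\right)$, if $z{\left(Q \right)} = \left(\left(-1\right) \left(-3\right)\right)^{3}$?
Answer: $-1979$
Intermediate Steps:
$z{\left(Q \right)} = 27$ ($z{\left(Q \right)} = 3^{3} = 27$)
$x{\left(v \right)} = 17$ ($x{\left(v \right)} = \left(-5\right) 2 + 27 = -10 + 27 = 17$)
$W{\left(-11 \right)} + x{\left(5 \right)} \left(-116\right) = -7 + 17 \left(-116\right) = -7 - 1972 = -1979$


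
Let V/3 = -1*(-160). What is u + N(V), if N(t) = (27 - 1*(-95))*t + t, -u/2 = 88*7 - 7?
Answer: 57822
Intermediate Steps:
V = 480 (V = 3*(-1*(-160)) = 3*160 = 480)
u = -1218 (u = -2*(88*7 - 7) = -2*(616 - 7) = -2*609 = -1218)
N(t) = 123*t (N(t) = (27 + 95)*t + t = 122*t + t = 123*t)
u + N(V) = -1218 + 123*480 = -1218 + 59040 = 57822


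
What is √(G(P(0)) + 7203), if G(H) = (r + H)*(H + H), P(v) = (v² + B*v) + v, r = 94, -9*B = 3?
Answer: 49*√3 ≈ 84.870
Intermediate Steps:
B = -⅓ (B = -⅑*3 = -⅓ ≈ -0.33333)
P(v) = v² + 2*v/3 (P(v) = (v² - v/3) + v = v² + 2*v/3)
G(H) = 2*H*(94 + H) (G(H) = (94 + H)*(H + H) = (94 + H)*(2*H) = 2*H*(94 + H))
√(G(P(0)) + 7203) = √(2*((⅓)*0*(2 + 3*0))*(94 + (⅓)*0*(2 + 3*0)) + 7203) = √(2*((⅓)*0*(2 + 0))*(94 + (⅓)*0*(2 + 0)) + 7203) = √(2*((⅓)*0*2)*(94 + (⅓)*0*2) + 7203) = √(2*0*(94 + 0) + 7203) = √(2*0*94 + 7203) = √(0 + 7203) = √7203 = 49*√3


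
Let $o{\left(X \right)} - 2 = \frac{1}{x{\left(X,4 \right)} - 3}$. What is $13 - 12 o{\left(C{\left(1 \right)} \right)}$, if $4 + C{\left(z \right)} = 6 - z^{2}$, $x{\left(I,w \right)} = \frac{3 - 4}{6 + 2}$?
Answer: $- \frac{179}{25} \approx -7.16$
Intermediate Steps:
$x{\left(I,w \right)} = - \frac{1}{8}$
$C{\left(z \right)} = 2 - z^{2}$ ($C{\left(z \right)} = -4 - \left(-6 + z^{2}\right) = 2 - z^{2}$)
$o{\left(X \right)} = \frac{42}{25}$ ($o{\left(X \right)} = 2 + \frac{1}{- \frac{1}{8} - 3} = 2 + \frac{1}{- \frac{25}{8}} = 2 - \frac{8}{25} = \frac{42}{25}$)
$13 - 12 o{\left(C{\left(1 \right)} \right)} = 13 - \frac{504}{25} = - \frac{179}{25}$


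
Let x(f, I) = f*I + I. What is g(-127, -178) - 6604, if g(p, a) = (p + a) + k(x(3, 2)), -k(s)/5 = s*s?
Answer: -7229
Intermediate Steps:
x(f, I) = I + I*f (x(f, I) = I*f + I = I + I*f)
k(s) = -5*s**2 (k(s) = -5*s*s = -5*s**2)
g(p, a) = -320 + a + p (g(p, a) = (p + a) - 5*4*(1 + 3)**2 = (a + p) - 5*(2*4)**2 = (a + p) - 5*8**2 = (a + p) - 5*64 = (a + p) - 320 = -320 + a + p)
g(-127, -178) - 6604 = (-320 - 178 - 127) - 6604 = -625 - 6604 = -7229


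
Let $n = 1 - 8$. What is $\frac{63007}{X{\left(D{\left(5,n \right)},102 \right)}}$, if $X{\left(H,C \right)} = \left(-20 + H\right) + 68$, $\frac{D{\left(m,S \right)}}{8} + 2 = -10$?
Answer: $- \frac{63007}{48} \approx -1312.6$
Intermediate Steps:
$n = -7$
$D{\left(m,S \right)} = -96$ ($D{\left(m,S \right)} = -16 + 8 \left(-10\right) = -16 - 80 = -96$)
$X{\left(H,C \right)} = 48 + H$
$\frac{63007}{X{\left(D{\left(5,n \right)},102 \right)}} = \frac{63007}{48 - 96} = \frac{63007}{-48} = 63007 \left(- \frac{1}{48}\right) = - \frac{63007}{48}$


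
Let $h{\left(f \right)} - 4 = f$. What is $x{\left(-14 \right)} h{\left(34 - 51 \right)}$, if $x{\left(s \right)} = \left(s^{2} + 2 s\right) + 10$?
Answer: $-2314$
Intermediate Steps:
$h{\left(f \right)} = 4 + f$
$x{\left(s \right)} = 10 + s^{2} + 2 s$
$x{\left(-14 \right)} h{\left(34 - 51 \right)} = \left(10 + \left(-14\right)^{2} + 2 \left(-14\right)\right) \left(4 + \left(34 - 51\right)\right) = \left(10 + 196 - 28\right) \left(4 + \left(34 - 51\right)\right) = 178 \left(4 - 17\right) = 178 \left(-13\right) = -2314$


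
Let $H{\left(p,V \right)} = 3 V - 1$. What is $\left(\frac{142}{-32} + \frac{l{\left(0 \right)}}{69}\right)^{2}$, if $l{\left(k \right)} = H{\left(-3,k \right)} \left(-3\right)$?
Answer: $\frac{2614689}{135424} \approx 19.307$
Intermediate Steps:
$H{\left(p,V \right)} = -1 + 3 V$
$l{\left(k \right)} = 3 - 9 k$ ($l{\left(k \right)} = \left(-1 + 3 k\right) \left(-3\right) = 3 - 9 k$)
$\left(\frac{142}{-32} + \frac{l{\left(0 \right)}}{69}\right)^{2} = \left(\frac{142}{-32} + \frac{3 - 0}{69}\right)^{2} = \left(142 \left(- \frac{1}{32}\right) + \left(3 + 0\right) \frac{1}{69}\right)^{2} = \left(- \frac{71}{16} + 3 \cdot \frac{1}{69}\right)^{2} = \left(- \frac{71}{16} + \frac{1}{23}\right)^{2} = \left(- \frac{1617}{368}\right)^{2} = \frac{2614689}{135424}$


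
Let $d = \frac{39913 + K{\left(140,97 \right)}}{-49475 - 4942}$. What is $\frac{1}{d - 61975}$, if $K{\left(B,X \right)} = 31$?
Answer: $- \frac{54417}{3372533519} \approx -1.6135 \cdot 10^{-5}$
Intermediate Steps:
$d = - \frac{39944}{54417}$ ($d = \frac{39913 + 31}{-49475 - 4942} = \frac{39944}{-54417} = 39944 \left(- \frac{1}{54417}\right) = - \frac{39944}{54417} \approx -0.73404$)
$\frac{1}{d - 61975} = \frac{1}{- \frac{39944}{54417} - 61975} = \frac{1}{- \frac{3372533519}{54417}} = - \frac{54417}{3372533519}$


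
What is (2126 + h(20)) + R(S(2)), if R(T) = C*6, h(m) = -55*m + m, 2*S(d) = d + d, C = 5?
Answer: 1076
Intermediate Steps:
S(d) = d (S(d) = (d + d)/2 = (2*d)/2 = d)
h(m) = -54*m
R(T) = 30 (R(T) = 5*6 = 30)
(2126 + h(20)) + R(S(2)) = (2126 - 54*20) + 30 = (2126 - 1080) + 30 = 1046 + 30 = 1076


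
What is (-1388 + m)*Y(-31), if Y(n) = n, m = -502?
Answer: 58590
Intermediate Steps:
(-1388 + m)*Y(-31) = (-1388 - 502)*(-31) = -1890*(-31) = 58590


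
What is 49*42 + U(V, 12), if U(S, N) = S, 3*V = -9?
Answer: 2055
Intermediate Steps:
V = -3 (V = (1/3)*(-9) = -3)
49*42 + U(V, 12) = 49*42 - 3 = 2058 - 3 = 2055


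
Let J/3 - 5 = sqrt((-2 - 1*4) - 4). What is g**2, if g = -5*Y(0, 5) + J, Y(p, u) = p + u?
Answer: 10 - 60*I*sqrt(10) ≈ 10.0 - 189.74*I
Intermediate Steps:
J = 15 + 3*I*sqrt(10) (J = 15 + 3*sqrt((-2 - 1*4) - 4) = 15 + 3*sqrt((-2 - 4) - 4) = 15 + 3*sqrt(-6 - 4) = 15 + 3*sqrt(-10) = 15 + 3*(I*sqrt(10)) = 15 + 3*I*sqrt(10) ≈ 15.0 + 9.4868*I)
g = -10 + 3*I*sqrt(10) (g = -5*(0 + 5) + (15 + 3*I*sqrt(10)) = -5*5 + (15 + 3*I*sqrt(10)) = -25 + (15 + 3*I*sqrt(10)) = -10 + 3*I*sqrt(10) ≈ -10.0 + 9.4868*I)
g**2 = (-10 + 3*I*sqrt(10))**2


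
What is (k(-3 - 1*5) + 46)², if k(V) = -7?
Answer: 1521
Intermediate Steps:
(k(-3 - 1*5) + 46)² = (-7 + 46)² = 39² = 1521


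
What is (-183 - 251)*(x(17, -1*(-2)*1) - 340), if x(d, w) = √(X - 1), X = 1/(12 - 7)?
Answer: 147560 - 868*I*√5/5 ≈ 1.4756e+5 - 388.18*I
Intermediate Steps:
X = ⅕ (X = 1/5 = ⅕ ≈ 0.20000)
x(d, w) = 2*I*√5/5 (x(d, w) = √(⅕ - 1) = √(-⅘) = 2*I*√5/5)
(-183 - 251)*(x(17, -1*(-2)*1) - 340) = (-183 - 251)*(2*I*√5/5 - 340) = -434*(-340 + 2*I*√5/5) = 147560 - 868*I*√5/5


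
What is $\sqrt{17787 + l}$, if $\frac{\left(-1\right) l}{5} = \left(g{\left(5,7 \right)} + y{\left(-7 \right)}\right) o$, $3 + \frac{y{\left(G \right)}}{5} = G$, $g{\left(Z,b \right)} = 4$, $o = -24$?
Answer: $3 \sqrt{1363} \approx 110.76$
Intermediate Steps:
$y{\left(G \right)} = -15 + 5 G$
$l = -5520$ ($l = - 5 \left(4 + \left(-15 + 5 \left(-7\right)\right)\right) \left(-24\right) = - 5 \left(4 - 50\right) \left(-24\right) = - 5 \left(\left(-46\right) \left(-24\right)\right) = \left(-5\right) 1104 = -5520$)
$\sqrt{17787 + l} = \sqrt{17787 - 5520} = \sqrt{12267} = 3 \sqrt{1363}$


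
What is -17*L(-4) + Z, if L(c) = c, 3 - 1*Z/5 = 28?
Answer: -57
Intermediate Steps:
Z = -125 (Z = 15 - 5*28 = 15 - 140 = -125)
-17*L(-4) + Z = -17*(-4) - 125 = 68 - 125 = -57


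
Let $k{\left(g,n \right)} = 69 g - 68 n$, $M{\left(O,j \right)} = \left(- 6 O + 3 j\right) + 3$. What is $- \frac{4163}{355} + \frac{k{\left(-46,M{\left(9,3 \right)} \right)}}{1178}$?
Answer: $- \frac{2508452}{209095} \approx -11.997$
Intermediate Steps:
$M{\left(O,j \right)} = 3 - 6 O + 3 j$
$k{\left(g,n \right)} = - 68 n + 69 g$
$- \frac{4163}{355} + \frac{k{\left(-46,M{\left(9,3 \right)} \right)}}{1178} = - \frac{4163}{355} + \frac{- 68 \left(3 - 54 + 3 \cdot 3\right) + 69 \left(-46\right)}{1178} = \left(-4163\right) \frac{1}{355} + \left(- 68 \left(3 - 54 + 9\right) - 3174\right) \frac{1}{1178} = - \frac{4163}{355} + \left(\left(-68\right) \left(-42\right) - 3174\right) \frac{1}{1178} = - \frac{4163}{355} + \left(2856 - 3174\right) \frac{1}{1178} = - \frac{4163}{355} - \frac{159}{589} = - \frac{2508452}{209095}$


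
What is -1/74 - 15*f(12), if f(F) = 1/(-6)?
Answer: 92/37 ≈ 2.4865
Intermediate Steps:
f(F) = -⅙
-1/74 - 15*f(12) = -1/74 - 15*(-⅙) = -1*1/74 + 5/2 = -1/74 + 5/2 = 92/37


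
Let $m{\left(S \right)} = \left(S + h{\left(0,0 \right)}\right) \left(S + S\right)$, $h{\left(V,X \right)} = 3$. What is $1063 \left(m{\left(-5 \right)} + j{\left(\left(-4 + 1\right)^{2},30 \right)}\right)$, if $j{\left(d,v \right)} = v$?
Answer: $53150$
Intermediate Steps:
$m{\left(S \right)} = 2 S \left(3 + S\right)$ ($m{\left(S \right)} = \left(S + 3\right) \left(S + S\right) = \left(3 + S\right) 2 S = 2 S \left(3 + S\right)$)
$1063 \left(m{\left(-5 \right)} + j{\left(\left(-4 + 1\right)^{2},30 \right)}\right) = 1063 \left(2 \left(-5\right) \left(3 - 5\right) + 30\right) = 1063 \left(2 \left(-5\right) \left(-2\right) + 30\right) = 1063 \left(20 + 30\right) = 1063 \cdot 50 = 53150$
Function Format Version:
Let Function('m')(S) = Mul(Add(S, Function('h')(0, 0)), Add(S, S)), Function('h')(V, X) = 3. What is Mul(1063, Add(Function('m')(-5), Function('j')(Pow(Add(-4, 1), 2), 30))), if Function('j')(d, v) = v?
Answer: 53150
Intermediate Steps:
Function('m')(S) = Mul(2, S, Add(3, S)) (Function('m')(S) = Mul(Add(S, 3), Add(S, S)) = Mul(Add(3, S), Mul(2, S)) = Mul(2, S, Add(3, S)))
Mul(1063, Add(Function('m')(-5), Function('j')(Pow(Add(-4, 1), 2), 30))) = Mul(1063, Add(Mul(2, -5, Add(3, -5)), 30)) = Mul(1063, Add(Mul(2, -5, -2), 30)) = Mul(1063, Add(20, 30)) = Mul(1063, 50) = 53150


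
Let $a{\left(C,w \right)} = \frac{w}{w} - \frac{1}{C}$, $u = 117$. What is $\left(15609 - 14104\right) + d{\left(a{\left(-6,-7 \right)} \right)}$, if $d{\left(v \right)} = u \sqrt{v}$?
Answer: $1505 + \frac{39 \sqrt{42}}{2} \approx 1631.4$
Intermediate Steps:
$a{\left(C,w \right)} = 1 - \frac{1}{C}$
$d{\left(v \right)} = 117 \sqrt{v}$
$\left(15609 - 14104\right) + d{\left(a{\left(-6,-7 \right)} \right)} = \left(15609 - 14104\right) + 117 \sqrt{\frac{-1 - 6}{-6}} = 1505 + 117 \sqrt{\left(- \frac{1}{6}\right) \left(-7\right)} = 1505 + 117 \sqrt{\frac{7}{6}} = 1505 + 117 \frac{\sqrt{42}}{6} = 1505 + \frac{39 \sqrt{42}}{2}$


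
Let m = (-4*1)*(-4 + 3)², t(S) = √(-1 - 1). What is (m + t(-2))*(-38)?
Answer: 152 - 38*I*√2 ≈ 152.0 - 53.74*I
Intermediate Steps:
t(S) = I*√2 (t(S) = √(-2) = I*√2)
m = -4 (m = -4*(-1)² = -4*1 = -4)
(m + t(-2))*(-38) = (-4 + I*√2)*(-38) = 152 - 38*I*√2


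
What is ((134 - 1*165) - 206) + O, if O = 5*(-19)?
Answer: -332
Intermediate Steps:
O = -95
((134 - 1*165) - 206) + O = ((134 - 1*165) - 206) - 95 = ((134 - 165) - 206) - 95 = (-31 - 206) - 95 = -237 - 95 = -332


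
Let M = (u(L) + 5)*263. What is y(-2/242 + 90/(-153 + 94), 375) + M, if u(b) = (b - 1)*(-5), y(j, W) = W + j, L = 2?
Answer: 2666176/7139 ≈ 373.47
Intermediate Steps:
u(b) = 5 - 5*b (u(b) = (-1 + b)*(-5) = 5 - 5*b)
M = 0 (M = ((5 - 5*2) + 5)*263 = ((5 - 10) + 5)*263 = (-5 + 5)*263 = 0*263 = 0)
y(-2/242 + 90/(-153 + 94), 375) + M = (375 + (-2/242 + 90/(-153 + 94))) + 0 = (375 + (-2*1/242 + 90/(-59))) + 0 = (375 + (-1/121 + 90*(-1/59))) + 0 = (375 + (-1/121 - 90/59)) + 0 = (375 - 10949/7139) + 0 = 2666176/7139 + 0 = 2666176/7139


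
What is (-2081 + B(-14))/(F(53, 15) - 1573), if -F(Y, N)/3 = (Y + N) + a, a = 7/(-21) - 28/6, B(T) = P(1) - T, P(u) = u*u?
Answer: 1033/881 ≈ 1.1725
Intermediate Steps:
P(u) = u²
B(T) = 1 - T (B(T) = 1² - T = 1 - T)
a = -5 (a = 7*(-1/21) - 28*⅙ = -⅓ - 14/3 = -5)
F(Y, N) = 15 - 3*N - 3*Y (F(Y, N) = -3*((Y + N) - 5) = -3*((N + Y) - 5) = -3*(-5 + N + Y) = 15 - 3*N - 3*Y)
(-2081 + B(-14))/(F(53, 15) - 1573) = (-2081 + (1 - 1*(-14)))/((15 - 3*15 - 3*53) - 1573) = (-2081 + (1 + 14))/((15 - 45 - 159) - 1573) = (-2081 + 15)/(-189 - 1573) = -2066/(-1762) = -2066*(-1/1762) = 1033/881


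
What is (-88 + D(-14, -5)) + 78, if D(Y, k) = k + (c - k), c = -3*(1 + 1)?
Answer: -16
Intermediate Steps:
c = -6 (c = -3*2 = -6)
D(Y, k) = -6 (D(Y, k) = k + (-6 - k) = -6)
(-88 + D(-14, -5)) + 78 = (-88 - 6) + 78 = -94 + 78 = -16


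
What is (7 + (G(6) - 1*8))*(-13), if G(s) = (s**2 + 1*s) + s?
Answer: -611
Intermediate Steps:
G(s) = s**2 + 2*s (G(s) = (s**2 + s) + s = (s + s**2) + s = s**2 + 2*s)
(7 + (G(6) - 1*8))*(-13) = (7 + (6*(2 + 6) - 1*8))*(-13) = (7 + (6*8 - 8))*(-13) = (7 + (48 - 8))*(-13) = (7 + 40)*(-13) = 47*(-13) = -611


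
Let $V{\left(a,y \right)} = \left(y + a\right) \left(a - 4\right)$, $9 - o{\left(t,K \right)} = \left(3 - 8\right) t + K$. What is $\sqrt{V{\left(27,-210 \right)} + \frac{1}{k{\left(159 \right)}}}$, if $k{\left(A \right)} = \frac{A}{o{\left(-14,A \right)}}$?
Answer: $\frac{i \sqrt{106442709}}{159} \approx 64.887 i$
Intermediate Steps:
$o{\left(t,K \right)} = 9 - K + 5 t$ ($o{\left(t,K \right)} = 9 - \left(\left(3 - 8\right) t + K\right) = 9 - \left(- 5 t + K\right) = 9 - \left(K - 5 t\right) = 9 - K + 5 t$)
$V{\left(a,y \right)} = \left(-4 + a\right) \left(a + y\right)$ ($V{\left(a,y \right)} = \left(a + y\right) \left(-4 + a\right) = \left(-4 + a\right) \left(a + y\right)$)
$k{\left(A \right)} = \frac{A}{-61 - A}$ ($k{\left(A \right)} = \frac{A}{9 - A + 5 \left(-14\right)} = \frac{A}{9 - A - 70} = \frac{A}{-61 - A}$)
$\sqrt{V{\left(27,-210 \right)} + \frac{1}{k{\left(159 \right)}}} = \sqrt{\left(27^{2} - 108 - -840 + 27 \left(-210\right)\right) + \frac{1}{\left(-1\right) 159 \frac{1}{61 + 159}}} = \sqrt{\left(729 - 108 + 840 - 5670\right) + \frac{1}{\left(-1\right) 159 \cdot \frac{1}{220}}} = \sqrt{-4209 + \frac{1}{\left(-1\right) 159 \cdot \frac{1}{220}}} = \sqrt{-4209 + \frac{1}{- \frac{159}{220}}} = \sqrt{-4209 - \frac{220}{159}} = \sqrt{- \frac{669451}{159}} = \frac{i \sqrt{106442709}}{159}$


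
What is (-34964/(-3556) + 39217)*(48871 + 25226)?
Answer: 2583959043438/889 ≈ 2.9066e+9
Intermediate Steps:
(-34964/(-3556) + 39217)*(48871 + 25226) = (-34964*(-1/3556) + 39217)*74097 = (8741/889 + 39217)*74097 = (34872654/889)*74097 = 2583959043438/889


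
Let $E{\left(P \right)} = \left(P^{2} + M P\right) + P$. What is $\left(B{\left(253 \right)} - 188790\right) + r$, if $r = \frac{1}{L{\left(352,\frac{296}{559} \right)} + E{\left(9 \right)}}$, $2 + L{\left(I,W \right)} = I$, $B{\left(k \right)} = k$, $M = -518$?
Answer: $- \frac{796003215}{4222} \approx -1.8854 \cdot 10^{5}$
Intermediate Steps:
$E{\left(P \right)} = P^{2} - 517 P$ ($E{\left(P \right)} = \left(P^{2} - 518 P\right) + P = P^{2} - 517 P$)
$L{\left(I,W \right)} = -2 + I$
$r = - \frac{1}{4222}$ ($r = \frac{1}{\left(-2 + 352\right) + 9 \left(-517 + 9\right)} = \frac{1}{350 + 9 \left(-508\right)} = \frac{1}{350 - 4572} = \frac{1}{-4222} = - \frac{1}{4222} \approx -0.00023685$)
$\left(B{\left(253 \right)} - 188790\right) + r = \left(253 - 188790\right) - \frac{1}{4222} = -188537 - \frac{1}{4222} = - \frac{796003215}{4222}$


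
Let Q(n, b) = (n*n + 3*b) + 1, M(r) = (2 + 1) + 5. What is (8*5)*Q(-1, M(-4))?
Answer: 1040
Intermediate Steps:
M(r) = 8 (M(r) = 3 + 5 = 8)
Q(n, b) = 1 + n² + 3*b (Q(n, b) = (n² + 3*b) + 1 = 1 + n² + 3*b)
(8*5)*Q(-1, M(-4)) = (8*5)*(1 + (-1)² + 3*8) = 40*(1 + 1 + 24) = 40*26 = 1040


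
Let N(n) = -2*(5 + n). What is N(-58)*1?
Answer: 106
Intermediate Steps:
N(n) = -10 - 2*n
N(-58)*1 = (-10 - 2*(-58))*1 = (-10 + 116)*1 = 106*1 = 106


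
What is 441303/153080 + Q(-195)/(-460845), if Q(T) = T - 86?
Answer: 40683059303/14109230520 ≈ 2.8834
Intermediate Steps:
Q(T) = -86 + T
441303/153080 + Q(-195)/(-460845) = 441303/153080 + (-86 - 195)/(-460845) = 441303*(1/153080) - 281*(-1/460845) = 441303/153080 + 281/460845 = 40683059303/14109230520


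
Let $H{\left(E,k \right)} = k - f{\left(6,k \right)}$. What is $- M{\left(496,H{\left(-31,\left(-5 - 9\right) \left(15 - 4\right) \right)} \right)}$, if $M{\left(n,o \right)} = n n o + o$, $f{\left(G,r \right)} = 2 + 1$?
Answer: $38624669$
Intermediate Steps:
$f{\left(G,r \right)} = 3$
$H{\left(E,k \right)} = -3 + k$ ($H{\left(E,k \right)} = k - 3 = -3 + k$)
$M{\left(n,o \right)} = o + o n^{2}$ ($M{\left(n,o \right)} = n^{2} o + o = o n^{2} + o = o + o n^{2}$)
$- M{\left(496,H{\left(-31,\left(-5 - 9\right) \left(15 - 4\right) \right)} \right)} = - \left(-3 + \left(-5 - 9\right) \left(15 - 4\right)\right) \left(1 + 496^{2}\right) = - \left(-3 - 154\right) \left(1 + 246016\right) = - \left(-3 - 154\right) 246017 = - \left(-157\right) 246017 = \left(-1\right) \left(-38624669\right) = 38624669$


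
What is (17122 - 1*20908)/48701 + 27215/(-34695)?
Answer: -291350597/337936239 ≈ -0.86215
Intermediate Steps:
(17122 - 1*20908)/48701 + 27215/(-34695) = (17122 - 20908)*(1/48701) + 27215*(-1/34695) = -3786*1/48701 - 5443/6939 = -3786/48701 - 5443/6939 = -291350597/337936239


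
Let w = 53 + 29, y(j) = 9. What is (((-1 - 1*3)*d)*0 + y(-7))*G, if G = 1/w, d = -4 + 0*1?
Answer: 9/82 ≈ 0.10976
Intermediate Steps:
w = 82
d = -4 (d = -4 + 0 = -4)
G = 1/82 ≈ 0.012195
(((-1 - 1*3)*d)*0 + y(-7))*G = (((-1 - 1*3)*(-4))*0 + 9)*(1/82) = (((-1 - 3)*(-4))*0 + 9)*(1/82) = (-4*(-4)*0 + 9)*(1/82) = (16*0 + 9)*(1/82) = (0 + 9)*(1/82) = 9*(1/82) = 9/82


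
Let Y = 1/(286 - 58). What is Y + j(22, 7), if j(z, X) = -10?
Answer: -2279/228 ≈ -9.9956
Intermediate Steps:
Y = 1/228 ≈ 0.0043860
Y + j(22, 7) = 1/228 - 10 = -2279/228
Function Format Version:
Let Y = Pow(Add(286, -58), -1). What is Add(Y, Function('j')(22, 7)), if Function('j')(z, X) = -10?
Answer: Rational(-2279, 228) ≈ -9.9956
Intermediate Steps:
Y = Rational(1, 228) (Y = Pow(228, -1) = Rational(1, 228) ≈ 0.0043860)
Add(Y, Function('j')(22, 7)) = Add(Rational(1, 228), -10) = Rational(-2279, 228)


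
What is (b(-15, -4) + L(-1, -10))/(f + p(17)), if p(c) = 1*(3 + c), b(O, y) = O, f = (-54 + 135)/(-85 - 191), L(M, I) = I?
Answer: -2300/1813 ≈ -1.2686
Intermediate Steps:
f = -27/92 (f = 81/(-276) = 81*(-1/276) = -27/92 ≈ -0.29348)
p(c) = 3 + c
(b(-15, -4) + L(-1, -10))/(f + p(17)) = (-15 - 10)/(-27/92 + (3 + 17)) = -25/(-27/92 + 20) = -25/1813/92 = -25*92/1813 = -2300/1813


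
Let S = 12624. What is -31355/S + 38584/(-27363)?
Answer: -64050061/16449072 ≈ -3.8938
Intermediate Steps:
-31355/S + 38584/(-27363) = -31355/12624 + 38584/(-27363) = -31355*1/12624 + 38584*(-1/27363) = -31355/12624 - 5512/3909 = -64050061/16449072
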